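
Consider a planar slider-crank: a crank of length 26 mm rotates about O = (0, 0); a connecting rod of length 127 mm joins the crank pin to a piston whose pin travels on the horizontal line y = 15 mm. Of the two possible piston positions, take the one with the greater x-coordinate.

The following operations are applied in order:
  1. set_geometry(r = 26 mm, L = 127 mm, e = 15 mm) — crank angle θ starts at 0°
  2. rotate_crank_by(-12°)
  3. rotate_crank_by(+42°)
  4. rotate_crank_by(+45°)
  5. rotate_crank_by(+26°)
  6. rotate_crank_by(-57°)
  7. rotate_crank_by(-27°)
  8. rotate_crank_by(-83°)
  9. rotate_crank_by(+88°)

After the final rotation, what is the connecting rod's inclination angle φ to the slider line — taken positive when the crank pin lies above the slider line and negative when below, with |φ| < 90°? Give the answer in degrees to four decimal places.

-2.3738

set_geometry: r = 26 mm, L = 127 mm, e = 15 mm; θ ← 0°
rotate_crank_by(-12°): θ ← 0° -12° = -12°
rotate_crank_by(+42°): θ ← -12° +42° = 30°
rotate_crank_by(+45°): θ ← 30° +45° = 75°
rotate_crank_by(+26°): θ ← 75° +26° = 101°
rotate_crank_by(-57°): θ ← 101° -57° = 44°
rotate_crank_by(-27°): θ ← 44° -27° = 17°
rotate_crank_by(-83°): θ ← 17° -83° = -66°
rotate_crank_by(+88°): θ ← -66° +88° = 22°
crank pin P = (r cos θ, r sin θ) = (24.106780, 9.739771)
h = r sin θ − e = 9.739771 − 15 = -5.260229
sin φ = h / L = -5.260229 / 127 = -0.04141912
φ = arcsin(-0.04141912) = -2.373820°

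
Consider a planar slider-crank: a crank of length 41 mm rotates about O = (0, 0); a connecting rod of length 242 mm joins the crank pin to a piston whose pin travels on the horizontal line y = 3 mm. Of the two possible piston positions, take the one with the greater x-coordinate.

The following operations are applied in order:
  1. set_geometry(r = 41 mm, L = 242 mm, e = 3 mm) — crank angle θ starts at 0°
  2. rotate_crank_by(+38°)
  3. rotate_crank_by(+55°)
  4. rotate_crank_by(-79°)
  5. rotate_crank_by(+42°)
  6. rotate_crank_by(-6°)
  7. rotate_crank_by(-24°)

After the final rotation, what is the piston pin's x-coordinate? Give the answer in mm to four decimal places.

set_geometry: r = 41 mm, L = 242 mm, e = 3 mm; θ ← 0°
rotate_crank_by(+38°): θ ← 0° +38° = 38°
rotate_crank_by(+55°): θ ← 38° +55° = 93°
rotate_crank_by(-79°): θ ← 93° -79° = 14°
rotate_crank_by(+42°): θ ← 14° +42° = 56°
rotate_crank_by(-6°): θ ← 56° -6° = 50°
rotate_crank_by(-24°): θ ← 50° -24° = 26°
crank pin P = (r cos θ, r sin θ) = (36.850556, 17.973217)
h = r sin θ − e = 17.973217 − 3 = 14.973217
x = r cos θ + √(L² − h²) = 36.850556 + √(58564.0 − 224.1972) = 36.850556 + 241.536338 = 278.386894

278.3869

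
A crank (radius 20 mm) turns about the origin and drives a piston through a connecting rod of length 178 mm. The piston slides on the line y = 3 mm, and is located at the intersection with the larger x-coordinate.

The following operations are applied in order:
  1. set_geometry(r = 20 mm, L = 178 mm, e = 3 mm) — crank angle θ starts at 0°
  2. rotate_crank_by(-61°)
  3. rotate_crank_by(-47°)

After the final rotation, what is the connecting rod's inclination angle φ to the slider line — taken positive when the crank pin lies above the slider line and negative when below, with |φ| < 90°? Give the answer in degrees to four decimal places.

set_geometry: r = 20 mm, L = 178 mm, e = 3 mm; θ ← 0°
rotate_crank_by(-61°): θ ← 0° -61° = -61°
rotate_crank_by(-47°): θ ← -61° -47° = -108°
crank pin P = (r cos θ, r sin θ) = (-6.180340, -19.021130)
h = r sin θ − e = -19.021130 − 3 = -22.021130
sin φ = h / L = -22.021130 / 178 = -0.12371422
φ = arcsin(-0.12371422) = -7.106509°

-7.1065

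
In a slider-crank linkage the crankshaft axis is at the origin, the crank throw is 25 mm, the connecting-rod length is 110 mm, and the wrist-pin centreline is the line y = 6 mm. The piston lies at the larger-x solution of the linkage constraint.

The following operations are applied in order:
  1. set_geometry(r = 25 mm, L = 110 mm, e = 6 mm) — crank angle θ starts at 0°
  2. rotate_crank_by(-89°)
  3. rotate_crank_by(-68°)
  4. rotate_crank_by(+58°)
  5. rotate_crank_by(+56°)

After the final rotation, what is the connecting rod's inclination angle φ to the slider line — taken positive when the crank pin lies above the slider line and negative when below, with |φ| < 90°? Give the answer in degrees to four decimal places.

-12.0957

set_geometry: r = 25 mm, L = 110 mm, e = 6 mm; θ ← 0°
rotate_crank_by(-89°): θ ← 0° -89° = -89°
rotate_crank_by(-68°): θ ← -89° -68° = -157°
rotate_crank_by(+58°): θ ← -157° +58° = -99°
rotate_crank_by(+56°): θ ← -99° +56° = -43°
crank pin P = (r cos θ, r sin θ) = (18.283843, -17.049959)
h = r sin θ − e = -17.049959 − 6 = -23.049959
sin φ = h / L = -23.049959 / 110 = -0.20954508
φ = arcsin(-0.20954508) = -12.095694°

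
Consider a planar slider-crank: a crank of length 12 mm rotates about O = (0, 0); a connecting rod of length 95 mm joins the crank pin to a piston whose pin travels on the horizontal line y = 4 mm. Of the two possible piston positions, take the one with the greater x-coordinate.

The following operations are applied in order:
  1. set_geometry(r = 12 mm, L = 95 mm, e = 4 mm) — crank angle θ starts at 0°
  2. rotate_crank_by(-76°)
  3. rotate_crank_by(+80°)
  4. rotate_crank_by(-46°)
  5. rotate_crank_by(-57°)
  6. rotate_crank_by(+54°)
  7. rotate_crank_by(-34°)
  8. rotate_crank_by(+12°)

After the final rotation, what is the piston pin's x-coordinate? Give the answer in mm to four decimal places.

set_geometry: r = 12 mm, L = 95 mm, e = 4 mm; θ ← 0°
rotate_crank_by(-76°): θ ← 0° -76° = -76°
rotate_crank_by(+80°): θ ← -76° +80° = 4°
rotate_crank_by(-46°): θ ← 4° -46° = -42°
rotate_crank_by(-57°): θ ← -42° -57° = -99°
rotate_crank_by(+54°): θ ← -99° +54° = -45°
rotate_crank_by(-34°): θ ← -45° -34° = -79°
rotate_crank_by(+12°): θ ← -79° +12° = -67°
crank pin P = (r cos θ, r sin θ) = (4.688774, -11.046058)
h = r sin θ − e = -11.046058 − 4 = -15.046058
x = r cos θ + √(L² − h²) = 4.688774 + √(9025.0 − 226.3839) = 4.688774 + 93.800939 = 98.489712

98.4897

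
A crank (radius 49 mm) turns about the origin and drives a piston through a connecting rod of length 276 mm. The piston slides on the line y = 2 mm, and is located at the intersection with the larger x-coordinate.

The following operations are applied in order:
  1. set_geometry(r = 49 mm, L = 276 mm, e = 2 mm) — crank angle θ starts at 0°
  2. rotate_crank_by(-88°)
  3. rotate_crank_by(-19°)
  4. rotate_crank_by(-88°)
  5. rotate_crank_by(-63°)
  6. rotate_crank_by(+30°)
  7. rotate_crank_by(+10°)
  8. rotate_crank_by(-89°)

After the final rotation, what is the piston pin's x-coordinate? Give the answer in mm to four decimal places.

302.9796

set_geometry: r = 49 mm, L = 276 mm, e = 2 mm; θ ← 0°
rotate_crank_by(-88°): θ ← 0° -88° = -88°
rotate_crank_by(-19°): θ ← -88° -19° = -107°
rotate_crank_by(-88°): θ ← -107° -88° = -195°
rotate_crank_by(-63°): θ ← -195° -63° = -258°
rotate_crank_by(+30°): θ ← -258° +30° = -228°
rotate_crank_by(+10°): θ ← -228° +10° = -218°
rotate_crank_by(-89°): θ ← -218° -89° = -307°
crank pin P = (r cos θ, r sin θ) = (29.488936, 39.133140)
h = r sin θ − e = 39.133140 − 2 = 37.133140
x = r cos θ + √(L² − h²) = 29.488936 + √(76176.0 − 1378.8701) = 29.488936 + 273.490640 = 302.979576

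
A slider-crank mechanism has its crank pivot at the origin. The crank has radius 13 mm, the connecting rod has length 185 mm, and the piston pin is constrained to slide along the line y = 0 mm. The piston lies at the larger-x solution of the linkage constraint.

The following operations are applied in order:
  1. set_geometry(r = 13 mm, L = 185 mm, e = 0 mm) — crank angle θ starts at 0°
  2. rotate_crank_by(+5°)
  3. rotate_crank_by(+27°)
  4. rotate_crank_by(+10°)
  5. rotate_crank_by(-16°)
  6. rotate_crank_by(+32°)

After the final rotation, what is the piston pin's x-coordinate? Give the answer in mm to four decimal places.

191.5602

set_geometry: r = 13 mm, L = 185 mm, e = 0 mm; θ ← 0°
rotate_crank_by(+5°): θ ← 0° +5° = 5°
rotate_crank_by(+27°): θ ← 5° +27° = 32°
rotate_crank_by(+10°): θ ← 32° +10° = 42°
rotate_crank_by(-16°): θ ← 42° -16° = 26°
rotate_crank_by(+32°): θ ← 26° +32° = 58°
crank pin P = (r cos θ, r sin θ) = (6.888950, 11.024625)
h = r sin θ − e = 11.024625 − 0 = 11.024625
x = r cos θ + √(L² − h²) = 6.888950 + √(34225.0 − 121.5424) = 6.888950 + 184.671215 = 191.560165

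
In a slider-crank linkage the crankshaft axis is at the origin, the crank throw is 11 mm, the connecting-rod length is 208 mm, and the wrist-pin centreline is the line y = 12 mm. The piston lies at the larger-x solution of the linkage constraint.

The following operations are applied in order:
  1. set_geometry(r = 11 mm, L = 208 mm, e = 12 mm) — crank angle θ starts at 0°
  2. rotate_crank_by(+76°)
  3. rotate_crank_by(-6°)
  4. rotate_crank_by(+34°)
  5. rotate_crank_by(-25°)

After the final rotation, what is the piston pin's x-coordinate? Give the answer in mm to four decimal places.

210.0954

set_geometry: r = 11 mm, L = 208 mm, e = 12 mm; θ ← 0°
rotate_crank_by(+76°): θ ← 0° +76° = 76°
rotate_crank_by(-6°): θ ← 76° -6° = 70°
rotate_crank_by(+34°): θ ← 70° +34° = 104°
rotate_crank_by(-25°): θ ← 104° -25° = 79°
crank pin P = (r cos θ, r sin θ) = (2.098899, 10.797899)
h = r sin θ − e = 10.797899 − 12 = -1.202101
x = r cos θ + √(L² − h²) = 2.098899 + √(43264.0 − 1.4450) = 2.098899 + 207.996526 = 210.095425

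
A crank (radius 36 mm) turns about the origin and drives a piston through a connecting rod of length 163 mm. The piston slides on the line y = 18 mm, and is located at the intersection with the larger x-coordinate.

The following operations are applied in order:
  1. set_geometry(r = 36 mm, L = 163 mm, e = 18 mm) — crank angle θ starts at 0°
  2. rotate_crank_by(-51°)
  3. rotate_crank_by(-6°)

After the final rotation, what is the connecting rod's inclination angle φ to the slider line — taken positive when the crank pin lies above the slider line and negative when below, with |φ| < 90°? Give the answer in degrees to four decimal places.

set_geometry: r = 36 mm, L = 163 mm, e = 18 mm; θ ← 0°
rotate_crank_by(-51°): θ ← 0° -51° = -51°
rotate_crank_by(-6°): θ ← -51° -6° = -57°
crank pin P = (r cos θ, r sin θ) = (19.607005, -30.192140)
h = r sin θ − e = -30.192140 − 18 = -48.192140
sin φ = h / L = -48.192140 / 163 = -0.29565730
φ = arcsin(-0.29565730) = -17.196956°

-17.1970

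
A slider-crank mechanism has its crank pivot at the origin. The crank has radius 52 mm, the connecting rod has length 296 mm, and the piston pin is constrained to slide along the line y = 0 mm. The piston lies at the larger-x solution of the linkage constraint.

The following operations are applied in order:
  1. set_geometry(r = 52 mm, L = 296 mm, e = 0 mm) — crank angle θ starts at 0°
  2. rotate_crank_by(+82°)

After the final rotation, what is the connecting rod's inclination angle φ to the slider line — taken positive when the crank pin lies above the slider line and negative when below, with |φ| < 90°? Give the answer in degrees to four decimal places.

10.0185

set_geometry: r = 52 mm, L = 296 mm, e = 0 mm; θ ← 0°
rotate_crank_by(+82°): θ ← 0° +82° = 82°
crank pin P = (r cos θ, r sin θ) = (7.237001, 51.493940)
h = r sin θ − e = 51.493940 − 0 = 51.493940
sin φ = h / L = 51.493940 / 296 = 0.17396601
φ = arcsin(0.17396601) = 10.018492°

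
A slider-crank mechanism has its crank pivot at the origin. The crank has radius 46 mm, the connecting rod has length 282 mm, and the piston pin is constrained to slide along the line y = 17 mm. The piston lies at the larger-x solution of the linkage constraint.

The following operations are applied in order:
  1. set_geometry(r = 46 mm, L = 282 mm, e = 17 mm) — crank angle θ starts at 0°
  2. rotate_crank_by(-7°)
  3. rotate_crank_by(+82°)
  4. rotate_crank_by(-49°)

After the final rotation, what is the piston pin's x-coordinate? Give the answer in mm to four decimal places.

set_geometry: r = 46 mm, L = 282 mm, e = 17 mm; θ ← 0°
rotate_crank_by(-7°): θ ← 0° -7° = -7°
rotate_crank_by(+82°): θ ← -7° +82° = 75°
rotate_crank_by(-49°): θ ← 75° -49° = 26°
crank pin P = (r cos θ, r sin θ) = (41.344526, 20.165073)
h = r sin θ − e = 20.165073 − 17 = 3.165073
x = r cos θ + √(L² − h²) = 41.344526 + √(79524.0 − 10.0177) = 41.344526 + 281.982238 = 323.326764

323.3268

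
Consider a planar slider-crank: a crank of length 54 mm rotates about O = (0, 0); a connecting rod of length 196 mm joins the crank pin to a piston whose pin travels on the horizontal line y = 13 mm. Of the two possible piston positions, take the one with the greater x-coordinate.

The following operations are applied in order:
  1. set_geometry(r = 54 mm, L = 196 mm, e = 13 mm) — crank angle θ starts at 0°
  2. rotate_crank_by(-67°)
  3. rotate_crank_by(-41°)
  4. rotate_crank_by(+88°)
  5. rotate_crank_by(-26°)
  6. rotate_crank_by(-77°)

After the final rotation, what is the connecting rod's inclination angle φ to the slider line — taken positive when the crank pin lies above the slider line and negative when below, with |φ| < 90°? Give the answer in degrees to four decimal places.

set_geometry: r = 54 mm, L = 196 mm, e = 13 mm; θ ← 0°
rotate_crank_by(-67°): θ ← 0° -67° = -67°
rotate_crank_by(-41°): θ ← -67° -41° = -108°
rotate_crank_by(+88°): θ ← -108° +88° = -20°
rotate_crank_by(-26°): θ ← -20° -26° = -46°
rotate_crank_by(-77°): θ ← -46° -77° = -123°
crank pin P = (r cos θ, r sin θ) = (-29.410508, -45.288211)
h = r sin θ − e = -45.288211 − 13 = -58.288211
sin φ = h / L = -58.288211 / 196 = -0.29738883
φ = arcsin(-0.29738883) = -17.300838°

-17.3008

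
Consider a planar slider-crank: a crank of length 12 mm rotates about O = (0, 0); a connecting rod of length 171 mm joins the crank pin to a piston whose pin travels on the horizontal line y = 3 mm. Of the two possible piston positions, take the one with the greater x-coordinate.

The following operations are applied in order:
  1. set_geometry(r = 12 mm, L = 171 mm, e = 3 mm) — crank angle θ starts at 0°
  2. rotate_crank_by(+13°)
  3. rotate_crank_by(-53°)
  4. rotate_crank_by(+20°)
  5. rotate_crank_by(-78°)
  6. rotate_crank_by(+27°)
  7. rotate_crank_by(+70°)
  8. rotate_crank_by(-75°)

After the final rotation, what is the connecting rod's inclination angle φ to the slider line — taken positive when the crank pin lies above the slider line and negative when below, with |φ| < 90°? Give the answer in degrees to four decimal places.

-4.9125

set_geometry: r = 12 mm, L = 171 mm, e = 3 mm; θ ← 0°
rotate_crank_by(+13°): θ ← 0° +13° = 13°
rotate_crank_by(-53°): θ ← 13° -53° = -40°
rotate_crank_by(+20°): θ ← -40° +20° = -20°
rotate_crank_by(-78°): θ ← -20° -78° = -98°
rotate_crank_by(+27°): θ ← -98° +27° = -71°
rotate_crank_by(+70°): θ ← -71° +70° = -1°
rotate_crank_by(-75°): θ ← -1° -75° = -76°
crank pin P = (r cos θ, r sin θ) = (2.903063, -11.643549)
h = r sin θ − e = -11.643549 − 3 = -14.643549
sin φ = h / L = -14.643549 / 171 = -0.08563479
φ = arcsin(-0.08563479) = -4.912529°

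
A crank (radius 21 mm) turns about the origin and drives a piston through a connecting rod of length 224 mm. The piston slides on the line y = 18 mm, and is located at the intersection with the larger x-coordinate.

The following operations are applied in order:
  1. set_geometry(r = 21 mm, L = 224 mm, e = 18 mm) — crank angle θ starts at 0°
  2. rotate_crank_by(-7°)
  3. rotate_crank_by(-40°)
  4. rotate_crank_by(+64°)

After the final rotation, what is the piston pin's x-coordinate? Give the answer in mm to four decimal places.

set_geometry: r = 21 mm, L = 224 mm, e = 18 mm; θ ← 0°
rotate_crank_by(-7°): θ ← 0° -7° = -7°
rotate_crank_by(-40°): θ ← -7° -40° = -47°
rotate_crank_by(+64°): θ ← -47° +64° = 17°
crank pin P = (r cos θ, r sin θ) = (20.082400, 6.139806)
h = r sin θ − e = 6.139806 − 18 = -11.860194
x = r cos θ + √(L² − h²) = 20.082400 + √(50176.0 − 140.6642) = 20.082400 + 223.685797 = 243.768197

243.7682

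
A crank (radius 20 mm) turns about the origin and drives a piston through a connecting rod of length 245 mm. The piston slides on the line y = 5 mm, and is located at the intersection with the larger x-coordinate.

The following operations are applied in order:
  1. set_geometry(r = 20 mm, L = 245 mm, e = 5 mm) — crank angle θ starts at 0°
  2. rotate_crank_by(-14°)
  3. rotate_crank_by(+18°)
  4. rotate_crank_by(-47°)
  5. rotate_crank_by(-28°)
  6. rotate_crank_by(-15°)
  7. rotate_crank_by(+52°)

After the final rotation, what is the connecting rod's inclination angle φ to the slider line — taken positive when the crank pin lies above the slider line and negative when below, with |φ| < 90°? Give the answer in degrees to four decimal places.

-3.7875

set_geometry: r = 20 mm, L = 245 mm, e = 5 mm; θ ← 0°
rotate_crank_by(-14°): θ ← 0° -14° = -14°
rotate_crank_by(+18°): θ ← -14° +18° = 4°
rotate_crank_by(-47°): θ ← 4° -47° = -43°
rotate_crank_by(-28°): θ ← -43° -28° = -71°
rotate_crank_by(-15°): θ ← -71° -15° = -86°
rotate_crank_by(+52°): θ ← -86° +52° = -34°
crank pin P = (r cos θ, r sin θ) = (16.580751, -11.183858)
h = r sin θ − e = -11.183858 − 5 = -16.183858
sin φ = h / L = -16.183858 / 245 = -0.06605656
φ = arcsin(-0.06605656) = -3.787520°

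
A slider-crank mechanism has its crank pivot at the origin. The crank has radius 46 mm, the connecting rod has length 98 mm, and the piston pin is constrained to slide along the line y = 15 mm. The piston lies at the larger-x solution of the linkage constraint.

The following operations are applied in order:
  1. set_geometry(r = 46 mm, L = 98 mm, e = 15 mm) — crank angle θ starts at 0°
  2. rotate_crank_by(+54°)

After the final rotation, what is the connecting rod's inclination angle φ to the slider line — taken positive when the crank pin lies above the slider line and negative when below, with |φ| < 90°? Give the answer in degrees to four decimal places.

set_geometry: r = 46 mm, L = 98 mm, e = 15 mm; θ ← 0°
rotate_crank_by(+54°): θ ← 0° +54° = 54°
crank pin P = (r cos θ, r sin θ) = (27.038122, 37.214782)
h = r sin θ − e = 37.214782 − 15 = 22.214782
sin φ = h / L = 22.214782 / 98 = 0.22668145
φ = arcsin(0.22668145) = 13.101773°

13.1018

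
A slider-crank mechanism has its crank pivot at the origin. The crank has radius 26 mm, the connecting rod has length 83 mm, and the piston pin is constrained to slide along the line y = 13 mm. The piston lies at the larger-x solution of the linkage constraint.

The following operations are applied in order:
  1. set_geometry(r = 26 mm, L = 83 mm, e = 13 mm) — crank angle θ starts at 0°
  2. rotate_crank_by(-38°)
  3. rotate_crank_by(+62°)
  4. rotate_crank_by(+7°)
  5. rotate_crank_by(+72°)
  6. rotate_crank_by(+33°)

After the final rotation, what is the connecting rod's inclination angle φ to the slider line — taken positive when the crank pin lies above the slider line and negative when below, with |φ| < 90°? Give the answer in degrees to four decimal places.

3.4959

set_geometry: r = 26 mm, L = 83 mm, e = 13 mm; θ ← 0°
rotate_crank_by(-38°): θ ← 0° -38° = -38°
rotate_crank_by(+62°): θ ← -38° +62° = 24°
rotate_crank_by(+7°): θ ← 24° +7° = 31°
rotate_crank_by(+72°): θ ← 31° +72° = 103°
rotate_crank_by(+33°): θ ← 103° +33° = 136°
crank pin P = (r cos θ, r sin θ) = (-18.702835, 18.061118)
h = r sin θ − e = 18.061118 − 13 = 5.061118
sin φ = h / L = 5.061118 / 83 = 0.06097732
φ = arcsin(0.06097732) = 3.495912°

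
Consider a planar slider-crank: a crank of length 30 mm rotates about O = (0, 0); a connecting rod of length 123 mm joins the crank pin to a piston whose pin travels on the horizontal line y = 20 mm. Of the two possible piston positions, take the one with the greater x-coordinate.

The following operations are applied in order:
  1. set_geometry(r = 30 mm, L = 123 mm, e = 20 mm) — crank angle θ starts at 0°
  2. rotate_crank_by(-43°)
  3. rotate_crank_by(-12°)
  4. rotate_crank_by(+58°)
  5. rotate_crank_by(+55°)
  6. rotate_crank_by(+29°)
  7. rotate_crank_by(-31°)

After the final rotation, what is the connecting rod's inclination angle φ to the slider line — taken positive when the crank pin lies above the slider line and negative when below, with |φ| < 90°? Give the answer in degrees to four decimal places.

set_geometry: r = 30 mm, L = 123 mm, e = 20 mm; θ ← 0°
rotate_crank_by(-43°): θ ← 0° -43° = -43°
rotate_crank_by(-12°): θ ← -43° -12° = -55°
rotate_crank_by(+58°): θ ← -55° +58° = 3°
rotate_crank_by(+55°): θ ← 3° +55° = 58°
rotate_crank_by(+29°): θ ← 58° +29° = 87°
rotate_crank_by(-31°): θ ← 87° -31° = 56°
crank pin P = (r cos θ, r sin θ) = (16.775787, 24.871127)
h = r sin θ − e = 24.871127 − 20 = 4.871127
sin φ = h / L = 4.871127 / 123 = 0.03960266
φ = arcsin(0.03960266) = 2.269659°

2.2697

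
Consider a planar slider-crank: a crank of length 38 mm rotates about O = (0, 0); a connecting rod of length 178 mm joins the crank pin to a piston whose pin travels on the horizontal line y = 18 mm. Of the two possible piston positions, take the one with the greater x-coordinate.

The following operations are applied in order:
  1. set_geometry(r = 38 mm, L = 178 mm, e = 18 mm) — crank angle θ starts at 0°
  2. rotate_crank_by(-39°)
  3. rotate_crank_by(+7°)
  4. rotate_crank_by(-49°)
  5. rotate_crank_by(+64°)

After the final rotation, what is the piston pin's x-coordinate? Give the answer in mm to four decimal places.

211.9431

set_geometry: r = 38 mm, L = 178 mm, e = 18 mm; θ ← 0°
rotate_crank_by(-39°): θ ← 0° -39° = -39°
rotate_crank_by(+7°): θ ← -39° +7° = -32°
rotate_crank_by(-49°): θ ← -32° -49° = -81°
rotate_crank_by(+64°): θ ← -81° +64° = -17°
crank pin P = (r cos θ, r sin θ) = (36.339581, -11.110125)
h = r sin θ − e = -11.110125 − 18 = -29.110125
x = r cos θ + √(L² − h²) = 36.339581 + √(31684.0 − 847.3994) = 36.339581 + 175.603533 = 211.943113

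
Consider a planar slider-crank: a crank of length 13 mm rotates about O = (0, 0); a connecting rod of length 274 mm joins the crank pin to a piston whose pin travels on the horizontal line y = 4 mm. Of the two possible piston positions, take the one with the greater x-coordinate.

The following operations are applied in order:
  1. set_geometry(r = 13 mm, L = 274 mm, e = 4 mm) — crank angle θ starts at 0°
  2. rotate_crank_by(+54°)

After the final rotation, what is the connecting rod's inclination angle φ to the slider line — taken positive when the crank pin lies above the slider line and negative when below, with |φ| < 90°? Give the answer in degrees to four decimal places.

1.3629

set_geometry: r = 13 mm, L = 274 mm, e = 4 mm; θ ← 0°
rotate_crank_by(+54°): θ ← 0° +54° = 54°
crank pin P = (r cos θ, r sin θ) = (7.641208, 10.517221)
h = r sin θ − e = 10.517221 − 4 = 6.517221
sin φ = h / L = 6.517221 / 274 = 0.02378548
φ = arcsin(0.02378548) = 1.362936°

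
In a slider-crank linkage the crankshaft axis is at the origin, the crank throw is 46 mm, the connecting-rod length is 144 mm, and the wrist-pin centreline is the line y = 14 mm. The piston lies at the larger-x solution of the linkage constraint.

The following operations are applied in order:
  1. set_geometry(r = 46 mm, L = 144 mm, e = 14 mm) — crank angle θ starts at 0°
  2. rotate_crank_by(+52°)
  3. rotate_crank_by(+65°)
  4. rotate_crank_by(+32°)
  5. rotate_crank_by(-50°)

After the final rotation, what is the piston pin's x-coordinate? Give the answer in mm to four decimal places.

set_geometry: r = 46 mm, L = 144 mm, e = 14 mm; θ ← 0°
rotate_crank_by(+52°): θ ← 0° +52° = 52°
rotate_crank_by(+65°): θ ← 52° +65° = 117°
rotate_crank_by(+32°): θ ← 117° +32° = 149°
rotate_crank_by(-50°): θ ← 149° -50° = 99°
crank pin P = (r cos θ, r sin θ) = (-7.195985, 45.433664)
h = r sin θ − e = 45.433664 − 14 = 31.433664
x = r cos θ + √(L² − h²) = -7.195985 + √(20736.0 − 988.0752) = -7.195985 + 140.527310 = 133.331324

133.3313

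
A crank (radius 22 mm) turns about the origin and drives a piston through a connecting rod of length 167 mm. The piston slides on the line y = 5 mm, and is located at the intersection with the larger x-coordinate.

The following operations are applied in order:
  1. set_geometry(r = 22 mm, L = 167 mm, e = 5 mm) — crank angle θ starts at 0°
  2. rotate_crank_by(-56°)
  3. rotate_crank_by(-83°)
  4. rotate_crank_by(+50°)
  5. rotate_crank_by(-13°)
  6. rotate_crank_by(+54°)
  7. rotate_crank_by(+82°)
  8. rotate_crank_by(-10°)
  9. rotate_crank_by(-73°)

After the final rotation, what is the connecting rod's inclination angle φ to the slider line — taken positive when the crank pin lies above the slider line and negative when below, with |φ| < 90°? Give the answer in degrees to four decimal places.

-7.4328

set_geometry: r = 22 mm, L = 167 mm, e = 5 mm; θ ← 0°
rotate_crank_by(-56°): θ ← 0° -56° = -56°
rotate_crank_by(-83°): θ ← -56° -83° = -139°
rotate_crank_by(+50°): θ ← -139° +50° = -89°
rotate_crank_by(-13°): θ ← -89° -13° = -102°
rotate_crank_by(+54°): θ ← -102° +54° = -48°
rotate_crank_by(+82°): θ ← -48° +82° = 34°
rotate_crank_by(-10°): θ ← 34° -10° = 24°
rotate_crank_by(-73°): θ ← 24° -73° = -49°
crank pin P = (r cos θ, r sin θ) = (14.433299, -16.603611)
h = r sin θ − e = -16.603611 − 5 = -21.603611
sin φ = h / L = -21.603611 / 167 = -0.12936294
φ = arcsin(-0.12936294) = -7.432781°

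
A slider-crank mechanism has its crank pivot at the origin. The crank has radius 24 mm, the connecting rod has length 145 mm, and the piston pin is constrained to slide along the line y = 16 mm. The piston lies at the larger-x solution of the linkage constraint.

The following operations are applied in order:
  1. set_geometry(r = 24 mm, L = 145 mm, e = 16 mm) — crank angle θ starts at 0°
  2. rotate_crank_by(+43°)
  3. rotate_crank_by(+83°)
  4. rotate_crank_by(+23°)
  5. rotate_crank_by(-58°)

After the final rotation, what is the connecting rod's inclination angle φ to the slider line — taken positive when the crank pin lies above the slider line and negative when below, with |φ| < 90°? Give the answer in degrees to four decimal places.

set_geometry: r = 24 mm, L = 145 mm, e = 16 mm; θ ← 0°
rotate_crank_by(+43°): θ ← 0° +43° = 43°
rotate_crank_by(+83°): θ ← 43° +83° = 126°
rotate_crank_by(+23°): θ ← 126° +23° = 149°
rotate_crank_by(-58°): θ ← 149° -58° = 91°
crank pin P = (r cos θ, r sin θ) = (-0.418858, 23.996345)
h = r sin θ − e = 23.996345 − 16 = 7.996345
sin φ = h / L = 7.996345 / 145 = 0.05514720
φ = arcsin(0.05514720) = 3.161306°

3.1613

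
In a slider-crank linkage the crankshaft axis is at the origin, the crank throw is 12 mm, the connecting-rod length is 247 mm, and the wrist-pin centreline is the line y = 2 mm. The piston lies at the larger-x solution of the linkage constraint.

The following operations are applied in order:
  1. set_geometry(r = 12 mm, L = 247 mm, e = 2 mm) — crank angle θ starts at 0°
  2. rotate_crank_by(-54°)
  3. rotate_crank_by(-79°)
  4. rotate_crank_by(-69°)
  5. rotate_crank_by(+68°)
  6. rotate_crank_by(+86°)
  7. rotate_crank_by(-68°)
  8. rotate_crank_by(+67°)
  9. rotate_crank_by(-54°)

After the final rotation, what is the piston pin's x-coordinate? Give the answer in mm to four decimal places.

set_geometry: r = 12 mm, L = 247 mm, e = 2 mm; θ ← 0°
rotate_crank_by(-54°): θ ← 0° -54° = -54°
rotate_crank_by(-79°): θ ← -54° -79° = -133°
rotate_crank_by(-69°): θ ← -133° -69° = -202°
rotate_crank_by(+68°): θ ← -202° +68° = -134°
rotate_crank_by(+86°): θ ← -134° +86° = -48°
rotate_crank_by(-68°): θ ← -48° -68° = -116°
rotate_crank_by(+67°): θ ← -116° +67° = -49°
rotate_crank_by(-54°): θ ← -49° -54° = -103°
crank pin P = (r cos θ, r sin θ) = (-2.699413, -11.692441)
h = r sin θ − e = -11.692441 − 2 = -13.692441
x = r cos θ + √(L² − h²) = -2.699413 + √(61009.0 − 187.4829) = -2.699413 + 246.620188 = 243.920775

243.9208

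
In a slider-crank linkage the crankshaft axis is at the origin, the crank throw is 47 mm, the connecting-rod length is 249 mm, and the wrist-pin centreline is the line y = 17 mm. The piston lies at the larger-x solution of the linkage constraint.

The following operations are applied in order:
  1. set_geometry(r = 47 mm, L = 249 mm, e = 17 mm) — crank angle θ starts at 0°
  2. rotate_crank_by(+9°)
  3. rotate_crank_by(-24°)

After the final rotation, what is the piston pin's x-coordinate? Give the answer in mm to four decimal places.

292.6846

set_geometry: r = 47 mm, L = 249 mm, e = 17 mm; θ ← 0°
rotate_crank_by(+9°): θ ← 0° +9° = 9°
rotate_crank_by(-24°): θ ← 9° -24° = -15°
crank pin P = (r cos θ, r sin θ) = (45.398514, -12.164495)
h = r sin θ − e = -12.164495 − 17 = -29.164495
x = r cos θ + √(L² − h²) = 45.398514 + √(62001.0 − 850.5678) = 45.398514 + 247.286134 = 292.684648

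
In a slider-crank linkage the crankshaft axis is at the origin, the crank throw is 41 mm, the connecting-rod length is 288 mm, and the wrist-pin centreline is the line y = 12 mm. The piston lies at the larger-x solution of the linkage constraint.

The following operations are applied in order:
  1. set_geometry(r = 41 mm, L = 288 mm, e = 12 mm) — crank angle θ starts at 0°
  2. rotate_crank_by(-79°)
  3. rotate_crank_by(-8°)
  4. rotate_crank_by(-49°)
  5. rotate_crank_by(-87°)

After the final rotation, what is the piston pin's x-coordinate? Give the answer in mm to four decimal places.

set_geometry: r = 41 mm, L = 288 mm, e = 12 mm; θ ← 0°
rotate_crank_by(-79°): θ ← 0° -79° = -79°
rotate_crank_by(-8°): θ ← -79° -8° = -87°
rotate_crank_by(-49°): θ ← -87° -49° = -136°
rotate_crank_by(-87°): θ ← -136° -87° = -223°
crank pin P = (r cos θ, r sin θ) = (-29.985502, 27.961933)
h = r sin θ − e = 27.961933 − 12 = 15.961933
x = r cos θ + √(L² − h²) = -29.985502 + √(82944.0 − 254.7833) = -29.985502 + 287.557328 = 257.571826

257.5718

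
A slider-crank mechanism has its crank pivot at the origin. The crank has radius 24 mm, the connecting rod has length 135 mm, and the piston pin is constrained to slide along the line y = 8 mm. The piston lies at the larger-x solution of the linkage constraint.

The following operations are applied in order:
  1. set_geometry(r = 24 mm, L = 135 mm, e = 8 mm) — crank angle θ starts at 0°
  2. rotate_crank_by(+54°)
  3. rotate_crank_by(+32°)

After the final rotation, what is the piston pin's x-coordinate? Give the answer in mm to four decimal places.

set_geometry: r = 24 mm, L = 135 mm, e = 8 mm; θ ← 0°
rotate_crank_by(+54°): θ ← 0° +54° = 54°
rotate_crank_by(+32°): θ ← 54° +32° = 86°
crank pin P = (r cos θ, r sin θ) = (1.674155, 23.941537)
h = r sin θ − e = 23.941537 − 8 = 15.941537
x = r cos θ + √(L² − h²) = 1.674155 + √(18225.0 − 254.1326) = 1.674155 + 134.055464 = 135.729619

135.7296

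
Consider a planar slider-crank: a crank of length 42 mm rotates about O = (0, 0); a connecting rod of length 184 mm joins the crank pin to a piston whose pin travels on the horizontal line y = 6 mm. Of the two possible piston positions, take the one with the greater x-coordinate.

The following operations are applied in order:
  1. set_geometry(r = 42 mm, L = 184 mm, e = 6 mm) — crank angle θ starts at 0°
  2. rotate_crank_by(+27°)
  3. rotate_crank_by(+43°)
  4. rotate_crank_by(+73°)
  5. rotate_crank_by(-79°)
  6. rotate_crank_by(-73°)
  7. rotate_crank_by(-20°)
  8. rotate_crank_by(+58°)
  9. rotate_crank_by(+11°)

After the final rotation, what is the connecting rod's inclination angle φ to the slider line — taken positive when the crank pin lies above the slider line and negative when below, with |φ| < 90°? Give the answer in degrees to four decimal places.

set_geometry: r = 42 mm, L = 184 mm, e = 6 mm; θ ← 0°
rotate_crank_by(+27°): θ ← 0° +27° = 27°
rotate_crank_by(+43°): θ ← 27° +43° = 70°
rotate_crank_by(+73°): θ ← 70° +73° = 143°
rotate_crank_by(-79°): θ ← 143° -79° = 64°
rotate_crank_by(-73°): θ ← 64° -73° = -9°
rotate_crank_by(-20°): θ ← -9° -20° = -29°
rotate_crank_by(+58°): θ ← -29° +58° = 29°
rotate_crank_by(+11°): θ ← 29° +11° = 40°
crank pin P = (r cos θ, r sin θ) = (32.173867, 26.997080)
h = r sin θ − e = 26.997080 − 6 = 20.997080
sin φ = h / L = 20.997080 / 184 = 0.11411456
φ = arcsin(0.11411456) = 6.552557°

6.5526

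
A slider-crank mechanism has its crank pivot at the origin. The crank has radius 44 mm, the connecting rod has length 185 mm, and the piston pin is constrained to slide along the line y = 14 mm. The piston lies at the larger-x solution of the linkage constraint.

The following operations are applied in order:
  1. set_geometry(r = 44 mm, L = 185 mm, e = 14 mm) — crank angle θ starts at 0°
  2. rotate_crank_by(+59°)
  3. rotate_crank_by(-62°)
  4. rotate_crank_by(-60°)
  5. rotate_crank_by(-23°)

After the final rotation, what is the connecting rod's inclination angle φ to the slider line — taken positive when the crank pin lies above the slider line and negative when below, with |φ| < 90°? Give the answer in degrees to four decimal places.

-18.2361

set_geometry: r = 44 mm, L = 185 mm, e = 14 mm; θ ← 0°
rotate_crank_by(+59°): θ ← 0° +59° = 59°
rotate_crank_by(-62°): θ ← 59° -62° = -3°
rotate_crank_by(-60°): θ ← -3° -60° = -63°
rotate_crank_by(-23°): θ ← -63° -23° = -86°
crank pin P = (r cos θ, r sin θ) = (3.069285, -43.892818)
h = r sin θ − e = -43.892818 − 14 = -57.892818
sin φ = h / L = -57.892818 / 185 = -0.31293415
φ = arcsin(-0.31293415) = -18.236145°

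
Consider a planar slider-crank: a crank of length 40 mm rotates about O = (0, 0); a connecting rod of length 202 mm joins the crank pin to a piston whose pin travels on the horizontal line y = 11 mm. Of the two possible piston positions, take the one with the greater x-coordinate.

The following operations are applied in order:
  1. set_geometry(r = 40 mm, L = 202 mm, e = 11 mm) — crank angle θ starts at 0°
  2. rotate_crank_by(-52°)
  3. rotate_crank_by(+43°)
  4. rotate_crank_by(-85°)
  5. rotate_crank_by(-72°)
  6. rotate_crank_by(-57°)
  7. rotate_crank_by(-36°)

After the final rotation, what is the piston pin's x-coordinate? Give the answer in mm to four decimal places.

192.3804

set_geometry: r = 40 mm, L = 202 mm, e = 11 mm; θ ← 0°
rotate_crank_by(-52°): θ ← 0° -52° = -52°
rotate_crank_by(+43°): θ ← -52° +43° = -9°
rotate_crank_by(-85°): θ ← -9° -85° = -94°
rotate_crank_by(-72°): θ ← -94° -72° = -166°
rotate_crank_by(-57°): θ ← -166° -57° = -223°
rotate_crank_by(-36°): θ ← -223° -36° = -259°
crank pin P = (r cos θ, r sin θ) = (-7.632360, 39.265087)
h = r sin θ − e = 39.265087 − 11 = 28.265087
x = r cos θ + √(L² − h²) = -7.632360 + √(40804.0 − 798.9152) = -7.632360 + 200.012712 = 192.380352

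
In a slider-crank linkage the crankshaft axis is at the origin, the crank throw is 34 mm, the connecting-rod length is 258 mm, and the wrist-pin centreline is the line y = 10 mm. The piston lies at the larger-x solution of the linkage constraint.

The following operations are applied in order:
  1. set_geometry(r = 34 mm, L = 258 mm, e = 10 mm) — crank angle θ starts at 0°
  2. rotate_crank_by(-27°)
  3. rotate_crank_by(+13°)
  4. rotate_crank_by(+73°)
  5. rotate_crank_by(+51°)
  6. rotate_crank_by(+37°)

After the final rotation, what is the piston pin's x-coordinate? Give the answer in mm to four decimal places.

set_geometry: r = 34 mm, L = 258 mm, e = 10 mm; θ ← 0°
rotate_crank_by(-27°): θ ← 0° -27° = -27°
rotate_crank_by(+13°): θ ← -27° +13° = -14°
rotate_crank_by(+73°): θ ← -14° +73° = 59°
rotate_crank_by(+51°): θ ← 59° +51° = 110°
rotate_crank_by(+37°): θ ← 110° +37° = 147°
crank pin P = (r cos θ, r sin θ) = (-28.514799, 18.517727)
h = r sin θ − e = 18.517727 − 10 = 8.517727
x = r cos θ + √(L² − h²) = -28.514799 + √(66564.0 − 72.5517) = -28.514799 + 257.859358 = 229.344558

229.3446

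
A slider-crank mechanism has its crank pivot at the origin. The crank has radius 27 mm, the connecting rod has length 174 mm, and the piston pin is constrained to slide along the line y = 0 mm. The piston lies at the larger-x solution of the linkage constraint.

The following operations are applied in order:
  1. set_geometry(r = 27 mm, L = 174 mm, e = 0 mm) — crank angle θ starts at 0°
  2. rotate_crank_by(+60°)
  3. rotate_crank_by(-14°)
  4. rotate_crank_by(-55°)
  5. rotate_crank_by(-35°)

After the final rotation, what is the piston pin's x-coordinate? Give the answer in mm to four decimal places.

set_geometry: r = 27 mm, L = 174 mm, e = 0 mm; θ ← 0°
rotate_crank_by(+60°): θ ← 0° +60° = 60°
rotate_crank_by(-14°): θ ← 60° -14° = 46°
rotate_crank_by(-55°): θ ← 46° -55° = -9°
rotate_crank_by(-35°): θ ← -9° -35° = -44°
crank pin P = (r cos θ, r sin θ) = (19.422175, -18.755776)
h = r sin θ − e = -18.755776 − 0 = -18.755776
x = r cos θ + √(L² − h²) = 19.422175 + √(30276.0 − 351.7791) = 19.422175 + 172.986187 = 192.408362

192.4084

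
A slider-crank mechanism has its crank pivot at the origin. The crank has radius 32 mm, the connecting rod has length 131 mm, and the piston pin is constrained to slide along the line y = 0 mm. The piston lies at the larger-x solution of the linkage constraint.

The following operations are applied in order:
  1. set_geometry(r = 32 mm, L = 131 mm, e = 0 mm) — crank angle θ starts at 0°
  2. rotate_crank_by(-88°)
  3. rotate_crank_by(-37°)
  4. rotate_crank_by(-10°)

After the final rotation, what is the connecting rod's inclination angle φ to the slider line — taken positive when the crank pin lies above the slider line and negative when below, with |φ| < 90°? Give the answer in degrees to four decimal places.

-9.9465

set_geometry: r = 32 mm, L = 131 mm, e = 0 mm; θ ← 0°
rotate_crank_by(-88°): θ ← 0° -88° = -88°
rotate_crank_by(-37°): θ ← -88° -37° = -125°
rotate_crank_by(-10°): θ ← -125° -10° = -135°
crank pin P = (r cos θ, r sin θ) = (-22.627417, -22.627417)
h = r sin θ − e = -22.627417 − 0 = -22.627417
sin φ = h / L = -22.627417 / 131 = -0.17272837
φ = arcsin(-0.17272837) = -9.946491°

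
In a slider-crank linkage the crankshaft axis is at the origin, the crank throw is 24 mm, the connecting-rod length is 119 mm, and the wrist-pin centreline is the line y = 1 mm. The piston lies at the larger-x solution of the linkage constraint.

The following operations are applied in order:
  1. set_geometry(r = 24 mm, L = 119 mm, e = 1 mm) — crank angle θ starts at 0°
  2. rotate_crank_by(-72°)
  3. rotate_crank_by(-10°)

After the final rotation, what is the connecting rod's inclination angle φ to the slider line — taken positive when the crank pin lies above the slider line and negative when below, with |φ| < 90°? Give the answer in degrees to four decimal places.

-12.0123

set_geometry: r = 24 mm, L = 119 mm, e = 1 mm; θ ← 0°
rotate_crank_by(-72°): θ ← 0° -72° = -72°
rotate_crank_by(-10°): θ ← -72° -10° = -82°
crank pin P = (r cos θ, r sin θ) = (3.340154, -23.766434)
h = r sin θ − e = -23.766434 − 1 = -24.766434
sin φ = h / L = -24.766434 / 119 = -0.20812129
φ = arcsin(-0.20812129) = -12.012278°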